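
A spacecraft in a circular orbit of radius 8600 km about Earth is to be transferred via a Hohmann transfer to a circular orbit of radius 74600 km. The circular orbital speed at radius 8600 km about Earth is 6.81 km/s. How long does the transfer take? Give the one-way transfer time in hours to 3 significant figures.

From the circular-orbit relation v² = μ/r at r = 8600 km: μ = v²r = (6.81)² × 8600 = 3.98834×10^5 km³/s².
The Hohmann ellipse has a_t = (r₁ + r₂)/2 = 41600 km.
By Kepler's third law the transfer-orbit period is T = 2π√(a_t³/μ), so t = T/2 = 42210 s.
Converting: 42210 s ÷ 3600 s/hour = 11.7 hours.

t = 11.7 hours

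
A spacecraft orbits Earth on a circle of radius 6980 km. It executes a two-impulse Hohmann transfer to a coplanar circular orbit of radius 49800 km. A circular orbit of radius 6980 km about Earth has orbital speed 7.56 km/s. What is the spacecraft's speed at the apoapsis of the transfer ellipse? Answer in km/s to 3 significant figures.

From the circular-orbit relation v² = μ/r at r = 6980 km: μ = v²r = (7.56)² × 6980 = 3.98932×10^5 km³/s².
Semi-major axis of the transfer orbit: a_t = (6980 + 49800)/2 = 28390 km.
The apoapsis of the transfer ellipse is at r = 49800 km.
Vis-viva: v = √[μ(2/r − 1/a_t)] = √[3.98932×10^5 × (2/49800 − 1/28390)] = 1.403 km/s.

v = 1.40 km/s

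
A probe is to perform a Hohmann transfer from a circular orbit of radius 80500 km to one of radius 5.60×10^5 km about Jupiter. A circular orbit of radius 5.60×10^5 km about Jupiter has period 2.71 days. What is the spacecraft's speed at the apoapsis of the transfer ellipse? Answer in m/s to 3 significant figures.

From Kepler's third law T² = 4π²r³/μ at r = 5.60×10^5 km, T = 2.71 days = 2.71 × 86400 s = 2.34144×10^5 s: μ = 4π²r³/T² = 1.26461×10^8 km³/s².
The Hohmann ellipse has a_t = (r₁ + r₂)/2 = 3.2025×10^5 km.
At apoapsis, r = 5.600×10^5 km.
From the vis-viva equation, v = √[μ(2/r − 1/a_t)] = 7.534 km/s.

v = 7530 m/s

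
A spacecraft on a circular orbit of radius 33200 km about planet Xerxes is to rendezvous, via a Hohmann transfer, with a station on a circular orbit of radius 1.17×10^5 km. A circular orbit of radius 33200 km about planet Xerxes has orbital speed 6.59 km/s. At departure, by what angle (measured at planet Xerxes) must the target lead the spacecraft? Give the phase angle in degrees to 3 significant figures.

From the circular-orbit relation v² = μ/r at r = 33200 km: μ = v²r = (6.59)² × 33200 = 1.44181×10^6 km³/s².
Semi-major axis of the transfer orbit: a_t = (33200 + 1.170×10^5)/2 = 75100 km.
Transfer time t = π√(a_t³/μ) = 53846 s.
The target's mean motion on its circular orbit is ω₂ = √(μ/r₂³) = 3.0004×10^-5 rad/s.
Angle swept by the target during transfer: ω₂·t = 1.6156 rad = 92.57°.
Arrival is 180° from departure on the ellipse, so φ = 180° − 92.57° = 87.4°.

φ = 87.4°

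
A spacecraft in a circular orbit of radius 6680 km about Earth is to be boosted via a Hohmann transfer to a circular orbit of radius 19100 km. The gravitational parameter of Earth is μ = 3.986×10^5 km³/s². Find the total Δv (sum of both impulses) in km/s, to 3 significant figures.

Δv = 2.96 km/s

The Hohmann ellipse has a_t = (r₁ + r₂)/2 = 12890 km.
At r₁ the circular-orbit speed is v₁ = √(μ/r₁) = 7.725 km/s.
Transfer-orbit speed at r₁ (v² = μ(2/r − 1/a)): v_p = √[μ(2/r₁ − 1/a_t)] = 9.403 km/s.
First burn Δv₁ = |v_p − v₁| = 1.678 km/s.
Circular speed at r₂: v₂ = √(μ/r₂) = 4.5683 km/s.
Transfer-orbit speed at r₂: v_a = √[μ(2/r₂ − 1/a_t)] = 3.2886 km/s.
Second burn Δv₂ = |v₂ − v_a| = 1.280 km/s.
Total Δv = Δv₁ + Δv₂ = 2.958 km/s.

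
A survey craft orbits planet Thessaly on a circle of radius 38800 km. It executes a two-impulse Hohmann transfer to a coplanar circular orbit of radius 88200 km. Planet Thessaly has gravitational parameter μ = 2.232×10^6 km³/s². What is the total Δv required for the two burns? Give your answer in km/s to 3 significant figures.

Semi-major axis of the transfer orbit: a_t = (38800 + 88200)/2 = 63500 km.
At r₁ the circular-orbit speed is v₁ = √(μ/r₁) = 7.585 km/s.
Transfer-orbit speed at r₁ (v² = μ(2/r − 1/a)): v_p = √[μ(2/r₁ − 1/a_t)] = 8.939 km/s.
First burn Δv₁ = |v_p − v₁| = 1.354 km/s.
Circular speed at r₂: v₂ = √(μ/r₂) = 5.0305 km/s.
Transfer-orbit speed at r₂: v_a = √[μ(2/r₂ − 1/a_t)] = 3.9323 km/s.
Second burn Δv₂ = |v₂ − v_a| = 1.098 km/s.
Total Δv = Δv₁ + Δv₂ = 2.452 km/s.

Δv = 2.45 km/s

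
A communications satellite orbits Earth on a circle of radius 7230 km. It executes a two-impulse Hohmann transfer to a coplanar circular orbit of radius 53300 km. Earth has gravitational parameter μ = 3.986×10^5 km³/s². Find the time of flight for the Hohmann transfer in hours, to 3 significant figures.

t = 7.28 hours

Semi-major axis of the transfer orbit: a_t = (7230 + 53300)/2 = 30265 km.
Transfer time t = π√(a_t³/μ) = π√((30265)³ / 3.986×10^5) = 26200 s.
Converting: 26200 s ÷ 3600 s/hour = 7.28 hours.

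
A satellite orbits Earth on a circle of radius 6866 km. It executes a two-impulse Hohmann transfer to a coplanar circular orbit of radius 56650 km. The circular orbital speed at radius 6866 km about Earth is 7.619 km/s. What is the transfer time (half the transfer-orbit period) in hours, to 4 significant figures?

t = 7.823 hours

From the circular-orbit relation v² = μ/r at r = 6866 km: μ = v²r = (7.619)² × 6866 = 3.98566×10^5 km³/s².
The Hohmann ellipse has a_t = (r₁ + r₂)/2 = 31758 km.
Transfer time t = π√(a_t³/μ) = π√((31758)³ / 3.98566×10^5) = 28163 s.
Converting: 28163 s ÷ 3600 s/hour = 7.823 hours.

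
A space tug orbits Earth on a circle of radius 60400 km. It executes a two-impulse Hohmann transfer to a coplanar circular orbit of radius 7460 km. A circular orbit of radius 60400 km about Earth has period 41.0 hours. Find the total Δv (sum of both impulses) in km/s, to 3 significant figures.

From Kepler's third law T² = 4π²r³/μ at r = 60400 km, T = 41.0 hours = 41.0 × 3600 s = 1.476×10^5 s: μ = 4π²r³/T² = 3.99299×10^5 km³/s².
The Hohmann ellipse has a_t = (r₁ + r₂)/2 = 33930 km.
Circular speed at r₁: v₁ = √(μ/r₁) = √(3.99299×10^5/60400) = 2.5712 km/s.
Transfer-orbit speed at r₁ (v² = μ(2/r − 1/a)): v_a = √[μ(2/r₁ − 1/a_t)] = 1.2056 km/s.
First burn Δv₁ = |v_a − v₁| = 1.366 km/s.
At r₂, v₂ = √(μ/r₂) = 7.316 km/s.
Transfer-orbit speed at r₂: v_p = √[μ(2/r₂ − 1/a_t)] = 9.761 km/s.
Second burn Δv₂ = |v₂ − v_p| = 2.445 km/s.
Δv = Δv₁ + Δv₂ = 1.366 + 2.445 = 3.811 km/s.

Δv = 3.81 km/s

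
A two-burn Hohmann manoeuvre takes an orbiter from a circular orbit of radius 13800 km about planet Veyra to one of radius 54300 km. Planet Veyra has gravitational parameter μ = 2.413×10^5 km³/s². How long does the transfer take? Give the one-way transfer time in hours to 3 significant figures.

t = 11.2 hours

The Hohmann ellipse has a_t = (r₁ + r₂)/2 = 34050 km.
Half the transfer-orbit period gives t = π√(a_t³/μ) = 40180 s.
Converting: 40180 s ÷ 3600 s/hour = 11.2 hours.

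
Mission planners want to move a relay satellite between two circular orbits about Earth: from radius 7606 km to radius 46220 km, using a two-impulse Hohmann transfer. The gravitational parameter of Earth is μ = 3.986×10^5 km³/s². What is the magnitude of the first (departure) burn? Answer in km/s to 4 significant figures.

Semi-major axis of the transfer orbit: a_t = (7606 + 46220)/2 = 26913 km.
On the circular orbit at r = 7606 km, v_c = √(μ/r) = 7.239 km/s.
Transfer-orbit speed at the same r (vis-viva, a = a_t): v_t = √[μ(2/r − 1/a_t)] = 9.487 km/s.
Δv₁ = |v_t − v_c| = |9.487 − 7.239| = 2.248 km/s.

Δv₁ = 2.248 km/s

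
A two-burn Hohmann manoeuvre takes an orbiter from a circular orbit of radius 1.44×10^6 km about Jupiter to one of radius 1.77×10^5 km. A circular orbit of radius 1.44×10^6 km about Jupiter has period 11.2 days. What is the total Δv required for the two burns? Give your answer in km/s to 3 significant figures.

Δv = 13.9 km/s

From Kepler's third law T² = 4π²r³/μ at r = 1.44×10^6 km, T = 11.2 days = 11.2 × 86400 s = 9.6768×10^5 s: μ = 4π²r³/T² = 1.25888×10^8 km³/s².
Transfer-ellipse semi-major axis a_t = (r₁ + r₂)/2 = (1.440×10^6 + 1.770×10^5)/2 = 8.085×10^5 km.
Circular speed at r₁: v₁ = √(μ/r₁) = √(1.25888×10^8/1.440×10^6) = 9.350 km/s.
Transfer-orbit speed at r₁ (vis-viva equation): v_a = √[μ(2/r₁ − 1/a_t)] = 4.375 km/s.
First burn Δv₁ = |v_a − v₁| = 4.975 km/s.
At r₂, v₂ = √(μ/r₂) = 26.669 km/s.
Transfer-orbit speed at r₂: v_p = √[μ(2/r₂ − 1/a_t)] = 35.592 km/s.
Second burn Δv₂ = |v₂ − v_p| = 8.923 km/s.
Total Δv = Δv₁ + Δv₂ = 13.90 km/s.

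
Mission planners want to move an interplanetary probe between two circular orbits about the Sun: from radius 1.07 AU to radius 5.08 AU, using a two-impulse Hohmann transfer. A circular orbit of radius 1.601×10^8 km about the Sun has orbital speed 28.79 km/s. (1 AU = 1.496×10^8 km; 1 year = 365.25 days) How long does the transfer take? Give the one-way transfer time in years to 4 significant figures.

t = 2.696 years

From the circular-orbit relation v² = μ/r at r = 1.601×10^8 km: μ = v²r = (28.79)² × 1.601×10^8 = 1.32701×10^11 km³/s².
In km: r₁ = 1.07 × 1.496×10^8 = 1.60072×10^8 km; r₂ = 5.08 × 1.496×10^8 = 7.59968×10^8 km.
Semi-major axis of the transfer orbit: a_t = (1.60072×10^8 + 7.59968×10^8)/2 = 4.6002×10^8 km.
By Kepler's third law the transfer-orbit period is T = 2π√(a_t³/μ), so t = T/2 = 8.509×10^7 s.
Converting: 8.509×10^7 s ÷ 3.15576×10^7 s/year (365.25 × 86400) = 2.696 years.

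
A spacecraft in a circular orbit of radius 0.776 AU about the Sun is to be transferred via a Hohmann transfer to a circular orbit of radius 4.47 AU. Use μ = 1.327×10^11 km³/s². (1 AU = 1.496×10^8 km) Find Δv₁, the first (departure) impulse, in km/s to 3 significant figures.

In km: r₁ = 0.776 × 1.496×10^8 = 1.160896×10^8 km; r₂ = 4.47 × 1.496×10^8 = 6.68712×10^8 km.
Transfer-ellipse semi-major axis a_t = (r₁ + r₂)/2 = (1.160896×10^8 + 6.68712×10^8)/2 = 3.924008×10^8 km.
Circular speed at r = 1.160896×10^8 km: v_c = √(μ/r) = 33.81 km/s.
Transfer-orbit speed at the same r (vis-viva, a = a_t): v_t = √[μ(2/r − 1/a_t)] = 44.14 km/s.
Δv₁ = |v_t − v_c| = |44.14 − 33.81| = 10.33 km/s.

Δv₁ = 10.3 km/s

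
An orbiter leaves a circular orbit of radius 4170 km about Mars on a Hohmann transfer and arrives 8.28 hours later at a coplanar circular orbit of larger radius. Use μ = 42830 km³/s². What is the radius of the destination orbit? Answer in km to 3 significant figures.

r₂ = 27200 km

Transfer time t = 8.28 hours = 29808 s, and t = π√(a_t³/μ).
So a_t = (μ t²/π²)^(1/3) = (42830 × (29808)² / π²)^(1/3) = 15681 km.
Since a_t = (r₁ + r₂)/2, r₂ = 2a_t − r₁ = 2×15681 − 4170 = 27192 km.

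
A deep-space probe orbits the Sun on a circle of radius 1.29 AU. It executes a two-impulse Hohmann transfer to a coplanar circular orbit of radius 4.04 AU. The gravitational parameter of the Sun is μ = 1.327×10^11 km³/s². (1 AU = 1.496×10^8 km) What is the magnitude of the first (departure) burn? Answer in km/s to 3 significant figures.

Δv₁ = 6.06 km/s

In km: r₁ = 1.29 × 1.496×10^8 = 1.92984×10^8 km; r₂ = 4.04 × 1.496×10^8 = 6.04384×10^8 km.
Transfer-ellipse semi-major axis a_t = (r₁ + r₂)/2 = (1.92984×10^8 + 6.04384×10^8)/2 = 3.98684×10^8 km.
Circular speed at r = 1.92984×10^8 km: v_c = √(μ/r) = 26.2225 km/s.
Vis-viva on the transfer ellipse at r = 1.92984×10^8 km gives v_t = √[μ(2/r − 1/a_t)] = 32.2862 km/s.
Δv₁ = |v_t − v_c| = |32.2862 − 26.2225| = 6.064 km/s.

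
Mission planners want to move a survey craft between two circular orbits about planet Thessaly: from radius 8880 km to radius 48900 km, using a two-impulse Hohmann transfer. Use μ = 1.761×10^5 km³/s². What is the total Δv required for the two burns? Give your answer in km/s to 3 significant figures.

Δv = 2.19 km/s

Transfer-ellipse semi-major axis a_t = (r₁ + r₂)/2 = (8880 + 48900)/2 = 28890 km.
Circular speed at r₁: v₁ = √(μ/r₁) = √(1.761×10^5/8880) = 4.45321 km/s.
Transfer-orbit speed at r₁ (vis-viva): v_p = √[μ(2/r₁ − 1/a_t)] = 5.79367 km/s.
First burn Δv₁ = |v_p − v₁| = 1.340 km/s.
Circular speed at r₂: v₂ = √(μ/r₂) = 1.8977 km/s.
Transfer-orbit speed at r₂: v_a = √[μ(2/r₂ − 1/a_t)] = 1.0521 km/s.
Second burn Δv₂ = |v₂ − v_a| = 0.8456 km/s.
Δv = Δv₁ + Δv₂ = 1.340 + 0.8456 = 2.186 km/s.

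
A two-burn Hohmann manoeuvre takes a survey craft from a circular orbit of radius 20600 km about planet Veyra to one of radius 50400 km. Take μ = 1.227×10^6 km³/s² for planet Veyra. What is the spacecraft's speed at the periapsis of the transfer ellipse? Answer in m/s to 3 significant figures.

Transfer-ellipse semi-major axis a_t = (r₁ + r₂)/2 = (20600 + 50400)/2 = 35500 km.
The periapsis of the transfer ellipse is at r = 20600 km.
Applying v² = μ(2/r − 1/a_t): v = 9.196 km/s.

v = 9200 m/s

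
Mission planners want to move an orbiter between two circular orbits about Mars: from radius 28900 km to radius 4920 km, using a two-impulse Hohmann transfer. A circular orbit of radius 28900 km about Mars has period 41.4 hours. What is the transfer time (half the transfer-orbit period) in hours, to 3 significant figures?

From Kepler's third law T² = 4π²r³/μ at r = 28900 km, T = 41.4 hours = 41.4 × 3600 s = 1.4904×10^5 s: μ = 4π²r³/T² = 42899.0 km³/s².
Transfer-ellipse semi-major axis a_t = (r₁ + r₂)/2 = (28900 + 4920)/2 = 16910 km.
By Kepler's third law the transfer-orbit period is T = 2π√(a_t³/μ), so t = T/2 = 33350 s.
Converting: 33350 s ÷ 3600 s/hour = 9.26 hours.

t = 9.26 hours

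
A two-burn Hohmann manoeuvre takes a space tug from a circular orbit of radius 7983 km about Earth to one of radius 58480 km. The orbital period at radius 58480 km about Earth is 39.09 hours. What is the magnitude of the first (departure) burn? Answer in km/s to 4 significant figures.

Δv₁ = 2.308 km/s

From Kepler's third law T² = 4π²r³/μ at r = 58480 km, T = 39.09 hours = 39.09 × 3600 s = 1.40724×10^5 s: μ = 4π²r³/T² = 3.98699×10^5 km³/s².
Semi-major axis of the transfer orbit: a_t = (7983 + 58480)/2 = 33231.5 km.
On the circular orbit at r = 7983 km, v_c = √(μ/r) = 7.067 km/s.
Vis-viva on the transfer ellipse at r = 7983 km gives v_t = √[μ(2/r − 1/a_t)] = 9.375 km/s.
Δv₁ = |v_t − v_c| = |9.375 − 7.067| = 2.308 km/s.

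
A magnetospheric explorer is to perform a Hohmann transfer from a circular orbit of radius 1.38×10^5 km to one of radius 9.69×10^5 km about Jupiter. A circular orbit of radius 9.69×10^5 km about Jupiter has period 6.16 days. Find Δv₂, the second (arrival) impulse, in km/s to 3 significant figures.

Δv₂ = 5.73 km/s

From Kepler's third law T² = 4π²r³/μ at r = 9.69×10^5 km, T = 6.16 days = 6.16 × 86400 s = 5.32224×10^5 s: μ = 4π²r³/T² = 1.26807×10^8 km³/s².
Semi-major axis of the transfer orbit: a_t = (1.380×10^5 + 9.690×10^5)/2 = 5.535×10^5 km.
Circular speed at r = 9.690×10^5 km: v_c = √(μ/r) = 11.44 km/s.
Transfer-orbit speed at the same r (vis-viva, a = a_t): v_t = √[μ(2/r − 1/a_t)] = 5.712 km/s.
Δv₂ = |v_t − v_c| = |5.712 − 11.44| = 5.728 km/s.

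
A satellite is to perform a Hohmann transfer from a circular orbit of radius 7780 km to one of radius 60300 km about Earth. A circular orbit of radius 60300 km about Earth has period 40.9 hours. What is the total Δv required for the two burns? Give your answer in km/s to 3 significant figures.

From Kepler's third law T² = 4π²r³/μ at r = 60300 km, T = 40.9 hours = 40.9 × 3600 s = 1.4724×10^5 s: μ = 4π²r³/T² = 3.99264×10^5 km³/s².
Semi-major axis of the transfer orbit: a_t = (7780 + 60300)/2 = 34040 km.
At r₁ the circular-orbit speed is v₁ = √(μ/r₁) = 7.164 km/s.
Transfer-orbit speed at r₁ (v² = μ(2/r − 1/a)): v_p = √[μ(2/r₁ − 1/a_t)] = 9.535 km/s.
First burn Δv₁ = |v_p − v₁| = 2.371 km/s.
Circular speed at r₂: v₂ = √(μ/r₂) = 2.573 km/s.
Transfer-orbit speed at r₂: v_a = √[μ(2/r₂ − 1/a_t)] = 1.230 km/s.
Second burn Δv₂ = |v₂ − v_a| = 1.343 km/s.
Δv = Δv₁ + Δv₂ = 2.371 + 1.343 = 3.714 km/s.

Δv = 3.71 km/s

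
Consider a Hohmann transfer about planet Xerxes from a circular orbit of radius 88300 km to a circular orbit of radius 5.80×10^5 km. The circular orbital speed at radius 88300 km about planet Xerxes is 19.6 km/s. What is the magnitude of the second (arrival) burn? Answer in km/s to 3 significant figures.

Δv₂ = 3.72 km/s

From the circular-orbit relation v² = μ/r at r = 88300 km: μ = v²r = (19.6)² × 88300 = 3.39213×10^7 km³/s².
Transfer-ellipse semi-major axis a_t = (r₁ + r₂)/2 = (88300 + 5.800×10^5)/2 = 3.3415×10^5 km.
On the circular orbit at r = 5.800×10^5 km, v_c = √(μ/r) = 7.6476 km/s.
Transfer-orbit speed at the same r (vis-viva, a = a_t): v_t = √[μ(2/r − 1/a_t)] = 3.9313 km/s.
Δv₂ = |v_t − v_c| = |3.9313 − 7.6476| = 3.716 km/s.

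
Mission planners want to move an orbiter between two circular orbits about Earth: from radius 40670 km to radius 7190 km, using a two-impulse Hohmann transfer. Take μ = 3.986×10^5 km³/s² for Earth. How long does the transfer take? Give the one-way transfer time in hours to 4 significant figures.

t = 5.117 hours

The Hohmann ellipse has a_t = (r₁ + r₂)/2 = 23930 km.
Transfer time t = π√(a_t³/μ) = π√((23930)³ / 3.986×10^5) = 18420 s.
Converting: 18420 s ÷ 3600 s/hour = 5.117 hours.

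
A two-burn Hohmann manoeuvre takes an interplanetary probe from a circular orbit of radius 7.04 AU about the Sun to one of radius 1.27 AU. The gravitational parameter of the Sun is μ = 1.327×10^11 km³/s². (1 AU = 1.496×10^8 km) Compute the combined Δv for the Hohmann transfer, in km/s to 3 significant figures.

Δv = 13.0 km/s

In km: r₁ = 7.04 × 1.496×10^8 = 1.053184×10^9 km; r₂ = 1.27 × 1.496×10^8 = 1.89992×10^8 km.
Semi-major axis of the transfer orbit: a_t = (1.053184×10^9 + 1.89992×10^8)/2 = 6.21588×10^8 km.
Circular speed at r₁: v₁ = √(μ/r₁) = √(1.327×10^11/1.053184×10^9) = 11.225 km/s.
Transfer-orbit speed at r₁ (vis-viva): v_a = √[μ(2/r₁ − 1/a_t)] = 6.2058 km/s.
First burn Δv₁ = |v_a − v₁| = 5.019 km/s.
At r₂, v₂ = √(μ/r₂) = 26.428 km/s.
Transfer-orbit speed at r₂: v_p = √[μ(2/r₂ − 1/a_t)] = 34.401 km/s.
Second burn Δv₂ = |v₂ − v_p| = 7.973 km/s.
Total Δv = Δv₁ + Δv₂ = 12.99 km/s.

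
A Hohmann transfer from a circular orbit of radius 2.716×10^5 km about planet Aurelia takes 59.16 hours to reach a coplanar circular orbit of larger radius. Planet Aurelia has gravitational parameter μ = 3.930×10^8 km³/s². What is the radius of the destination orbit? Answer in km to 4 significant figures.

Transfer time t = 59.16 hours = 2.12976×10^5 s, and t = π√(a_t³/μ).
So a_t = (μ t²/π²)^(1/3) = (3.930×10^8 × (2.12976×10^5)² / π²)^(1/3) = 1.2178×10^6 km.
Since a_t = (r₁ + r₂)/2, r₂ = 2a_t − r₁ = 2×1.2178×10^6 − 2.716×10^5 = 2.164×10^6 km.

r₂ = 2.164×10^6 km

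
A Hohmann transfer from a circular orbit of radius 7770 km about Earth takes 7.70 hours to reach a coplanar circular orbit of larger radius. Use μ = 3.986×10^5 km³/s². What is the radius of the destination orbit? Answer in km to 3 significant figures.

r₂ = 55100 km

Transfer time t = 7.70 hours = 27720 s, and t = π√(a_t³/μ).
So a_t = (μ t²/π²)^(1/3) = (3.986×10^5 × (27720)² / π²)^(1/3) = 31425 km.
Since a_t = (r₁ + r₂)/2, r₂ = 2a_t − r₁ = 2×31425 − 7770 = 55080 km.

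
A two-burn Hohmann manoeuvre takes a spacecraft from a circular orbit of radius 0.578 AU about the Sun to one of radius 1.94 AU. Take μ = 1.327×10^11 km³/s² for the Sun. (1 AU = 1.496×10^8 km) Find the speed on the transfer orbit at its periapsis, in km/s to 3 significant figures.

v = 48.6 km/s

In km: r₁ = 0.578 × 1.496×10^8 = 8.64688×10^7 km; r₂ = 1.94 × 1.496×10^8 = 2.90224×10^8 km.
The Hohmann ellipse has a_t = (r₁ + r₂)/2 = 1.883464×10^8 km.
At periapsis, r = 8.64688×10^7 km.
Vis-viva: v = √[μ(2/r − 1/a_t)] = √[1.327×10^11 × (2/8.64688×10^7 − 1/1.883464×10^8)] = 48.63 km/s.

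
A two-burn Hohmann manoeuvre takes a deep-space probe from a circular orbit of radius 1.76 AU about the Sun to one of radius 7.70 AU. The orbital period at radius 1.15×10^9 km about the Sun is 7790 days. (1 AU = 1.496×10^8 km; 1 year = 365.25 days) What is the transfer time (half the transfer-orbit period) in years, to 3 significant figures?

From Kepler's third law T² = 4π²r³/μ at r = 1.15×10^9 km, T = 7790 days = 7790 × 86400 s = 6.73056×10^8 s: μ = 4π²r³/T² = 1.32541×10^11 km³/s².
In km: r₁ = 1.76 × 1.496×10^8 = 2.63296×10^8 km; r₂ = 7.70 × 1.496×10^8 = 1.15192×10^9 km.
The Hohmann ellipse has a_t = (r₁ + r₂)/2 = 7.07608×10^8 km.
By Kepler's third law the transfer-orbit period is T = 2π√(a_t³/μ), so t = T/2 = 1.624×10^8 s.
Converting: 1.624×10^8 s ÷ 3.15576×10^7 s/year (365.25 × 86400) = 5.15 years.

t = 5.15 years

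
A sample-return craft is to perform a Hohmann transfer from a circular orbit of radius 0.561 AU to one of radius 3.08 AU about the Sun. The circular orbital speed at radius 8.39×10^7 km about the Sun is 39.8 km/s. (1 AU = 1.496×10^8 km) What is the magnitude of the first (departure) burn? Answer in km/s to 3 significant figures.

From the circular-orbit relation v² = μ/r at r = 8.39×10^7 km: μ = v²r = (39.8)² × 8.39×10^7 = 1.32901×10^11 km³/s².
In km: r₁ = 0.561 × 1.496×10^8 = 8.39256×10^7 km; r₂ = 3.08 × 1.496×10^8 = 4.60768×10^8 km.
Semi-major axis of the transfer orbit: a_t = (8.39256×10^7 + 4.60768×10^8)/2 = 2.723468×10^8 km.
On the circular orbit at r = 8.39256×10^7 km, v_c = √(μ/r) = 39.79 km/s.
Transfer-orbit speed at the same r (vis-viva, a = a_t): v_t = √[μ(2/r − 1/a_t)] = 51.76 km/s.
Δv₁ = |v_t − v_c| = |51.76 − 39.79| = 11.97 km/s.

Δv₁ = 12.0 km/s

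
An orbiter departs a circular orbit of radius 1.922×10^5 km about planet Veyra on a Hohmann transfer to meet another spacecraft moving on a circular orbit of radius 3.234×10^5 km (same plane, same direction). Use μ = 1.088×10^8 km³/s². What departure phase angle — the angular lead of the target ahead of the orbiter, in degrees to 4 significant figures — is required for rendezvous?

φ = 51.89°

Transfer-ellipse semi-major axis a_t = (r₁ + r₂)/2 = (1.922×10^5 + 3.234×10^5)/2 = 2.578×10^5 km.
The half-period of the transfer ellipse is t = π√(a_t³/μ) = 39420 s.
The target's mean motion on its circular orbit is ω₂ = √(μ/r₂³) = 5.672×10^-5 rad/s.
Angle swept by the target during transfer: ω₂·t = 2.236 rad = 128.11°.
Arrival is 180° from departure on the ellipse, so φ = 180° − 128.11° = 51.89°.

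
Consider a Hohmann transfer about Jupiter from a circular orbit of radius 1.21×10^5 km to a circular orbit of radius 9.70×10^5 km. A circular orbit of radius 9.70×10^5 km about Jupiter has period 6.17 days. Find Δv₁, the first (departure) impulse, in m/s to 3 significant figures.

Δv₁ = 10800 m/s

From Kepler's third law T² = 4π²r³/μ at r = 9.70×10^5 km, T = 6.17 days = 6.17 × 86400 s = 5.33088×10^5 s: μ = 4π²r³/T² = 1.26788×10^8 km³/s².
The Hohmann ellipse has a_t = (r₁ + r₂)/2 = 5.455×10^5 km.
On the circular orbit at r = 1.210×10^5 km, v_c = √(μ/r) = 32.37 km/s.
Vis-viva on the transfer ellipse at r = 1.210×10^5 km gives v_t = √[μ(2/r − 1/a_t)] = 43.17 km/s.
Δv₁ = |v_t − v_c| = |43.17 − 32.37| = 10.80 km/s.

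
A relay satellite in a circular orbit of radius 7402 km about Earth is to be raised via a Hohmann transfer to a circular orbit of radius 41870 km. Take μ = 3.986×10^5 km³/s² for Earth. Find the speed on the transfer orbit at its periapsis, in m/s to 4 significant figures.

v = 9567 m/s

Semi-major axis of the transfer orbit: a_t = (7402 + 41870)/2 = 24636 km.
The periapsis of the transfer ellipse is at r = 7402 km.
Applying v² = μ(2/r − 1/a_t): v = 9.567 km/s.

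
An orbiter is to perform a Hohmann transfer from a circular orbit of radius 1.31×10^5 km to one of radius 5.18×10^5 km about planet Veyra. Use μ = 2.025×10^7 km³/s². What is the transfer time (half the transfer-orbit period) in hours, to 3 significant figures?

t = 35.8 hours

Transfer-ellipse semi-major axis a_t = (r₁ + r₂)/2 = (1.310×10^5 + 5.180×10^5)/2 = 3.245×10^5 km.
Transfer time t = π√(a_t³/μ) = π√((3.245×10^5)³ / 2.025×10^7) = 1.2905×10^5 s.
Converting: 1.2905×10^5 s ÷ 3600 s/hour = 35.8 hours.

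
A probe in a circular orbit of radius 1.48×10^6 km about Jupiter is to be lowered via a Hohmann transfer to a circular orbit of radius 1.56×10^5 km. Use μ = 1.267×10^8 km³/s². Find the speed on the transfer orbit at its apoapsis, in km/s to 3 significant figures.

Transfer-ellipse semi-major axis a_t = (r₁ + r₂)/2 = (1.480×10^6 + 1.560×10^5)/2 = 8.180×10^5 km.
At apoapsis, r = 1.480×10^6 km.
From the vis-viva equation, v = √[μ(2/r − 1/a_t)] = 4.041 km/s.

v = 4.04 km/s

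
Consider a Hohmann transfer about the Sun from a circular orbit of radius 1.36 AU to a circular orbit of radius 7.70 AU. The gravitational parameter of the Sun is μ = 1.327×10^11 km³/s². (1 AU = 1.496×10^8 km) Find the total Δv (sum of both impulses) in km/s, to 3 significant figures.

Δv = 12.6 km/s

In km: r₁ = 1.36 × 1.496×10^8 = 2.03456×10^8 km; r₂ = 7.70 × 1.496×10^8 = 1.15192×10^9 km.
Transfer-ellipse semi-major axis a_t = (r₁ + r₂)/2 = (2.03456×10^8 + 1.15192×10^9)/2 = 6.77688×10^8 km.
At r₁ the circular-orbit speed is v₁ = √(μ/r₁) = 25.53878 km/s.
On the transfer ellipse at r₁, v² = μ(2/r − 1/a) gives v_p = √[μ(2/r₁ − 1/a_t)] = 33.29634 km/s.
First burn Δv₁ = |v_p − v₁| = 7.758 km/s.
At r₂, v₂ = √(μ/r₂) = 10.733 km/s.
Transfer-orbit speed at r₂: v_a = √[μ(2/r₂ − 1/a_t)] = 5.8809 km/s.
Second burn Δv₂ = |v₂ − v_a| = 4.852 km/s.
Δv = Δv₁ + Δv₂ = 7.758 + 4.852 = 12.61 km/s.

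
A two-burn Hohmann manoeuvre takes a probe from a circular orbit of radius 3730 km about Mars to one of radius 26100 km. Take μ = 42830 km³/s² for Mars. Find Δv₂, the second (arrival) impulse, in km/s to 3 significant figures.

Δv₂ = 0.640 km/s

Transfer-ellipse semi-major axis a_t = (r₁ + r₂)/2 = (3730 + 26100)/2 = 14915 km.
Circular speed at r = 26100 km: v_c = √(μ/r) = 1.281 km/s.
Transfer-orbit speed at the same r (vis-viva, a = a_t): v_t = √[μ(2/r − 1/a_t)] = 0.6406 km/s.
Δv₂ = |v_t − v_c| = |0.6406 − 1.281| = 0.6404 km/s.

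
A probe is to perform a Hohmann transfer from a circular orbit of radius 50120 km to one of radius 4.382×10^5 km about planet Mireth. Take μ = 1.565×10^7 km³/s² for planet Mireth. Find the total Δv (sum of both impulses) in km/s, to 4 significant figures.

The Hohmann ellipse has a_t = (r₁ + r₂)/2 = 2.4416×10^5 km.
Circular speed at r₁: v₁ = √(μ/r₁) = √(1.565×10^7/50120) = 17.671 km/s.
On the transfer ellipse at r₁, vis-viva gives v_p = √[μ(2/r₁ − 1/a_t)] = 23.673 km/s.
First burn Δv₁ = |v_p − v₁| = 6.002 km/s.
Circular speed at r₂: v₂ = √(μ/r₂) = 5.97614 km/s.
Transfer-orbit speed at r₂: v_a = √[μ(2/r₂ − 1/a_t)] = 2.70763 km/s.
Second burn Δv₂ = |v₂ − v_a| = 3.269 km/s.
Δv = Δv₁ + Δv₂ = 6.002 + 3.269 = 9.271 km/s.

Δv = 9.271 km/s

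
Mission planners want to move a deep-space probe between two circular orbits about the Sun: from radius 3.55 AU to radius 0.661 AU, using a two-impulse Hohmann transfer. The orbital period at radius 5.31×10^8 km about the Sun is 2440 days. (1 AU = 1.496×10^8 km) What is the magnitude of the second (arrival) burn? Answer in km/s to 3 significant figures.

From Kepler's third law T² = 4π²r³/μ at r = 5.31×10^8 km, T = 2440 days = 2440 × 86400 s = 2.10816×10^8 s: μ = 4π²r³/T² = 1.32995×10^11 km³/s².
In km: r₁ = 3.55 × 1.496×10^8 = 5.3108×10^8 km; r₂ = 0.661 × 1.496×10^8 = 9.88856×10^7 km.
The Hohmann ellipse has a_t = (r₁ + r₂)/2 = 3.149828×10^8 km.
Circular speed at r = 9.88856×10^7 km: v_c = √(μ/r) = 36.67 km/s.
Vis-viva on the transfer ellipse at r = 9.88856×10^7 km gives v_t = √[μ(2/r − 1/a_t)] = 47.62 km/s.
Δv₂ = |v_t − v_c| = |47.62 − 36.67| = 10.95 km/s.

Δv₂ = 10.9 km/s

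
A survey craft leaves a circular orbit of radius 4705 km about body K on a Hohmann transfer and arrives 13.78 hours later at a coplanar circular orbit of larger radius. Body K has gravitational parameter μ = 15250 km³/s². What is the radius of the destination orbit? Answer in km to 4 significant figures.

Transfer time t = 13.78 hours = 49608 s, and t = π√(a_t³/μ).
So a_t = (μ t²/π²)^(1/3) = (15250 × (49608)² / π²)^(1/3) = 15608 km.
Since a_t = (r₁ + r₂)/2, r₂ = 2a_t − r₁ = 2×15608 − 4705 = 26511 km.

r₂ = 26510 km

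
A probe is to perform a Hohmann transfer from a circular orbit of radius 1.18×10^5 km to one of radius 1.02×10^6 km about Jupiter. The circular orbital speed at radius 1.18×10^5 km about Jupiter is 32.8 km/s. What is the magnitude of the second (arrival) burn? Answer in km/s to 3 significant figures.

From the circular-orbit relation v² = μ/r at r = 1.18×10^5 km: μ = v²r = (32.8)² × 1.18×10^5 = 1.26949×10^8 km³/s².
The Hohmann ellipse has a_t = (r₁ + r₂)/2 = 5.690×10^5 km.
Circular speed at r = 1.020×10^6 km: v_c = √(μ/r) = 11.156 km/s.
Transfer-orbit speed at the same r (vis-viva, a = a_t): v_t = √[μ(2/r − 1/a_t)] = 5.0804 km/s.
Δv₂ = |v_t − v_c| = |5.0804 − 11.156| = 6.076 km/s.

Δv₂ = 6.08 km/s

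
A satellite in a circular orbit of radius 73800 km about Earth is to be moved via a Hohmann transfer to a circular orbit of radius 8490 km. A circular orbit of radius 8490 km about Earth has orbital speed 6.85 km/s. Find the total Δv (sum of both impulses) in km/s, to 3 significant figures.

Δv = 3.59 km/s

From the circular-orbit relation v² = μ/r at r = 8490 km: μ = v²r = (6.85)² × 8490 = 3.98372×10^5 km³/s².
Semi-major axis of the transfer orbit: a_t = (73800 + 8490)/2 = 41145 km.
Circular speed at r₁: v₁ = √(μ/r₁) = √(3.98372×10^5/73800) = 2.323 km/s.
On the transfer ellipse at r₁, vis-viva gives v_a = √[μ(2/r₁ − 1/a_t)] = 1.055 km/s.
First burn Δv₁ = |v_a − v₁| = 1.268 km/s.
Circular speed at r₂: v₂ = √(μ/r₂) = 6.850 km/s.
Transfer-orbit speed at r₂: v_p = √[μ(2/r₂ − 1/a_t)] = 9.174 km/s.
Second burn Δv₂ = |v₂ − v_p| = 2.324 km/s.
Total Δv = Δv₁ + Δv₂ = 3.592 km/s.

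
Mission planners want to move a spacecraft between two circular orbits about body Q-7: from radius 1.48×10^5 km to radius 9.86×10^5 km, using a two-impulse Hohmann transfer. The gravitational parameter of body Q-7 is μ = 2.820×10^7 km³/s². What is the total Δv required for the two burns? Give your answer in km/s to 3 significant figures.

Δv = 7.01 km/s

Transfer-ellipse semi-major axis a_t = (r₁ + r₂)/2 = (1.480×10^5 + 9.860×10^5)/2 = 5.670×10^5 km.
Circular speed at r₁: v₁ = √(μ/r₁) = √(2.820×10^7/1.480×10^5) = 13.804 km/s.
Transfer-orbit speed at r₁ (v² = μ(2/r − 1/a)): v_p = √[μ(2/r₁ − 1/a_t)] = 18.203 km/s.
First burn Δv₁ = |v_p − v₁| = 4.399 km/s.
Circular speed at r₂: v₂ = √(μ/r₂) = 5.348 km/s.
Transfer-orbit speed at r₂: v_a = √[μ(2/r₂ − 1/a_t)] = 2.732 km/s.
Second burn Δv₂ = |v₂ − v_a| = 2.616 km/s.
Δv = Δv₁ + Δv₂ = 4.399 + 2.616 = 7.015 km/s.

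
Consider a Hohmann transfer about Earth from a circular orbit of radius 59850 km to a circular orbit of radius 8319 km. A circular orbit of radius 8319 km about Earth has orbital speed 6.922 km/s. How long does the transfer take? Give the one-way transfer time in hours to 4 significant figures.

t = 8.698 hours

From the circular-orbit relation v² = μ/r at r = 8319 km: μ = v²r = (6.922)² × 8319 = 3.98597×10^5 km³/s².
Semi-major axis of the transfer orbit: a_t = (59850 + 8319)/2 = 34084.5 km.
Transfer time t = π√(a_t³/μ) = π√((34084.5)³ / 3.98597×10^5) = 31313 s.
Converting: 31313 s ÷ 3600 s/hour = 8.698 hours.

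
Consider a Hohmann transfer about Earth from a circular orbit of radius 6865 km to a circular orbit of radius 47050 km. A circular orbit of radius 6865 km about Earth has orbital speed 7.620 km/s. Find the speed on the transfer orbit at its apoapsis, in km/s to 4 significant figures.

v = 1.469 km/s

From the circular-orbit relation v² = μ/r at r = 6865 km: μ = v²r = (7.620)² × 6865 = 3.98612×10^5 km³/s².
Semi-major axis of the transfer orbit: a_t = (6865 + 47050)/2 = 26957.5 km.
The apoapsis of the transfer ellipse is at r = 47050 km.
From the vis-viva equation, v = √[μ(2/r − 1/a_t)] = 1.469 km/s.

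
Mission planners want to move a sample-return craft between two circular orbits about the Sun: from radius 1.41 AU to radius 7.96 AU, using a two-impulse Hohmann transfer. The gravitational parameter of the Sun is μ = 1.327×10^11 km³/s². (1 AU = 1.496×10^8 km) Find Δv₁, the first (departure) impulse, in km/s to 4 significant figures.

In km: r₁ = 1.41 × 1.496×10^8 = 2.10936×10^8 km; r₂ = 7.96 × 1.496×10^8 = 1.190816×10^9 km.
Semi-major axis of the transfer orbit: a_t = (2.10936×10^8 + 1.190816×10^9)/2 = 7.00876×10^8 km.
On the circular orbit at r = 2.10936×10^8 km, v_c = √(μ/r) = 25.082 km/s.
Transfer-orbit speed at the same r (vis-viva, a = a_t): v_t = √[μ(2/r − 1/a_t)] = 32.694 km/s.
Δv₁ = |v_t − v_c| = |32.694 − 25.082| = 7.612 km/s.

Δv₁ = 7.612 km/s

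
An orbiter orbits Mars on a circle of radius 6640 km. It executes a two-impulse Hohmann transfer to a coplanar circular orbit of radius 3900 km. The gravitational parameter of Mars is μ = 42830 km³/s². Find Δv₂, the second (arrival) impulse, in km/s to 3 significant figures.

Transfer-ellipse semi-major axis a_t = (r₁ + r₂)/2 = (6640 + 3900)/2 = 5270 km.
On the circular orbit at r = 3900 km, v_c = √(μ/r) = 3.3139 km/s.
Vis-viva on the transfer ellipse at r = 3900 km gives v_t = √[μ(2/r − 1/a_t)] = 3.7198 km/s.
Δv₂ = |v_t − v_c| = |3.7198 − 3.3139| = 0.4059 km/s.

Δv₂ = 0.406 km/s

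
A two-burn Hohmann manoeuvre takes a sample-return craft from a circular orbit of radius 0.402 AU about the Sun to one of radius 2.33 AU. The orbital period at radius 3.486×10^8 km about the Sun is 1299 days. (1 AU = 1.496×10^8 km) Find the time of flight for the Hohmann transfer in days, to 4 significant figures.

t = 291.5 days

From Kepler's third law T² = 4π²r³/μ at r = 3.486×10^8 km, T = 1299 days = 1299 × 86400 s = 1.122336×10^8 s: μ = 4π²r³/T² = 1.32769×10^11 km³/s².
In km: r₁ = 0.402 × 1.496×10^8 = 6.01392×10^7 km; r₂ = 2.33 × 1.496×10^8 = 3.48568×10^8 km.
Transfer-ellipse semi-major axis a_t = (r₁ + r₂)/2 = (6.01392×10^7 + 3.48568×10^8)/2 = 2.043536×10^8 km.
By Kepler's third law the transfer-orbit period is T = 2π√(a_t³/μ), so t = T/2 = 2.5187×10^7 s.
Converting: 2.5187×10^7 s ÷ 86400 s/day = 291.5 days.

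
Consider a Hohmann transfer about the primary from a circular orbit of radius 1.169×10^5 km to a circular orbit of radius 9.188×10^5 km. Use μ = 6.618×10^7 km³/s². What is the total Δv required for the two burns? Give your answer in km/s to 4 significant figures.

Semi-major axis of the transfer orbit: a_t = (1.169×10^5 + 9.188×10^5)/2 = 5.1785×10^5 km.
At r₁ the circular-orbit speed is v₁ = √(μ/r₁) = 23.7934 km/s.
On the transfer ellipse at r₁, v² = μ(2/r − 1/a) gives v_p = √[μ(2/r₁ − 1/a_t)] = 31.6931 km/s.
First burn Δv₁ = |v_p − v₁| = 7.8997 km/s.
Circular speed at r₂: v₂ = √(μ/r₂) = 8.48697 km/s.
Transfer-orbit speed at r₂: v_a = √[μ(2/r₂ − 1/a_t)] = 4.03235 km/s.
Second burn Δv₂ = |v₂ − v_a| = 4.4546 km/s.
Δv = Δv₁ + Δv₂ = 7.8997 + 4.4546 = 12.35 km/s.

Δv = 12.35 km/s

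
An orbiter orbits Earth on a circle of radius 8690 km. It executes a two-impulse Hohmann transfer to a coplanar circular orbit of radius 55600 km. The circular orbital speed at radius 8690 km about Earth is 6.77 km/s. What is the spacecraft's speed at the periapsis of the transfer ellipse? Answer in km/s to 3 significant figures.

From the circular-orbit relation v² = μ/r at r = 8690 km: μ = v²r = (6.77)² × 8690 = 3.98288×10^5 km³/s².
Semi-major axis of the transfer orbit: a_t = (8690 + 55600)/2 = 32145 km.
At periapsis, r = 8690 km.
Vis-viva: v = √[μ(2/r − 1/a_t)] = √[3.98288×10^5 × (2/8690 − 1/32145)] = 8.904 km/s.

v = 8.90 km/s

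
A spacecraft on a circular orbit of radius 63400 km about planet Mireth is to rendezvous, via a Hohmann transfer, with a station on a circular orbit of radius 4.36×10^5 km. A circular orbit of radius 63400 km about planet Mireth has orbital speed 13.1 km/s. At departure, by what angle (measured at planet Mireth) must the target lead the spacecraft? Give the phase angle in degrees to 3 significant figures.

From the circular-orbit relation v² = μ/r at r = 63400 km: μ = v²r = (13.1)² × 63400 = 1.08801×10^7 km³/s².
The Hohmann ellipse has a_t = (r₁ + r₂)/2 = 2.497×10^5 km.
Transfer time t = π√(a_t³/μ) = 1.18840×10^5 s.
Target angular speed ω₂ = √(μ/r₂³) = 1.14574×10^-5 rad/s.
Angle swept by the target during transfer: ω₂·t = 1.3616 rad = 78.01°.
Arrival is 180° from departure on the ellipse, so φ = 180° − 78.01° = 102°.

φ = 102°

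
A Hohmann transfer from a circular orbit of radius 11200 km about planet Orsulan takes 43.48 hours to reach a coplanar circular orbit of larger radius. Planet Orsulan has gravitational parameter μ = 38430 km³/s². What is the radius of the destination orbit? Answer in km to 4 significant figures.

r₂ = 80190 km

Transfer time t = 43.48 hours = 1.56528×10^5 s, and t = π√(a_t³/μ).
So a_t = (μ t²/π²)^(1/3) = (38430 × (1.56528×10^5)² / π²)^(1/3) = 45693 km.
Since a_t = (r₁ + r₂)/2, r₂ = 2a_t − r₁ = 2×45693 − 11200 = 80186 km.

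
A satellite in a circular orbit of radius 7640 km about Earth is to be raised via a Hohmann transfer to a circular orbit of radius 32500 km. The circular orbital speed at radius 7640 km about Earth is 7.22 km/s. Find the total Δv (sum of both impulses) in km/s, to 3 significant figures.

From the circular-orbit relation v² = μ/r at r = 7640 km: μ = v²r = (7.22)² × 7640 = 3.98261×10^5 km³/s².
Semi-major axis of the transfer orbit: a_t = (7640 + 32500)/2 = 20070 km.
At r₁ the circular-orbit speed is v₁ = √(μ/r₁) = 7.22000 km/s.
Transfer-orbit speed at r₁ (v² = μ(2/r − 1/a)): v_p = √[μ(2/r₁ − 1/a_t)] = 9.18767 km/s.
First burn Δv₁ = |v_p − v₁| = 1.96767 km/s.
Circular speed at r₂: v₂ = √(μ/r₂) = 3.50060 km/s.
Transfer-orbit speed at r₂: v_a = √[μ(2/r₂ − 1/a_t)] = 2.15981 km/s.
Second burn Δv₂ = |v₂ − v_a| = 1.34079 km/s.
Total Δv = Δv₁ + Δv₂ = 3.308 km/s.

Δv = 3.31 km/s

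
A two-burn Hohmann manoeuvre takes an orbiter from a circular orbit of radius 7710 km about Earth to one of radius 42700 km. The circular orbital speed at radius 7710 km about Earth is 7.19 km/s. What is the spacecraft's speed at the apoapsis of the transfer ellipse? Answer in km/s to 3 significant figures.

From the circular-orbit relation v² = μ/r at r = 7710 km: μ = v²r = (7.19)² × 7710 = 3.98577×10^5 km³/s².
Transfer-ellipse semi-major axis a_t = (r₁ + r₂)/2 = (7710 + 42700)/2 = 25205 km.
The apoapsis of the transfer ellipse is at r = 42700 km.
Applying v² = μ(2/r − 1/a_t): v = 1.690 km/s.

v = 1.69 km/s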